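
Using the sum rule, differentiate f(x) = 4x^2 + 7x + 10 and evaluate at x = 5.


Differentiate term by term using power and sum rules:
f(x) = 4x^2 + 7x + 10
f'(x) = 8x + 7
Substitute x = 5:
f'(5) = 8 * 5 + 7
= 40 + 7
= 47

47


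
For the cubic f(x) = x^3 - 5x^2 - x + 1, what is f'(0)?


Differentiate f(x) = x^3 - 5x^2 - x + 1 term by term:
f'(x) = 3x^2 - 10x - 1
Substitute x = 0:
f'(0) = 3 * 0^2 - 10 * 0 - 1
= 0 + 0 - 1
= -1

-1


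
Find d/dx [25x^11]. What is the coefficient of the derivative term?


We apply the power rule: d/dx [ax^n] = a*n * x^(n-1)
d/dx [25x^11]
= 25 * 11 * x^(11-1)
= 275x^10
The coefficient is 275

275


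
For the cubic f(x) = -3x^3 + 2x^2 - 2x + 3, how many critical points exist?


Find where f'(x) = 0:
f(x) = -3x^3 + 2x^2 - 2x + 3
f'(x) = -9x^2 + 4x - 2
This is a quadratic in x. Use the discriminant to count real roots.
Discriminant = (4)^2 - 4 * (-9) * (-2)
= 16 - 72
= -56
Since discriminant < 0, f'(x) = 0 has no real solutions.
Number of critical points: 0

0


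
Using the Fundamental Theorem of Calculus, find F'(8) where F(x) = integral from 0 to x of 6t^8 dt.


By the Fundamental Theorem of Calculus (Part 1):
If F(x) = integral from 0 to x of f(t) dt, then F'(x) = f(x)
Here f(t) = 6t^8
So F'(x) = 6x^8
Evaluate at x = 8:
F'(8) = 6 * 8^8
= 6 * 16777216
= 100663296

100663296


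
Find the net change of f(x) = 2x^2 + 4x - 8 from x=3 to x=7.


Net change = f(b) - f(a)
f(x) = 2x^2 + 4x - 8
Compute f(7):
f(7) = 2 * 7^2 + 4 * 7 - 8
= 98 + 28 - 8
= 118
Compute f(3):
f(3) = 2 * 3^2 + 4 * 3 - 8
= 18 + 12 - 8
= 22
Net change = 118 - 22 = 96

96


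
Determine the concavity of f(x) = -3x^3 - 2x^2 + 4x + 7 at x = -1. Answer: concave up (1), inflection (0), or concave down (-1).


Concavity is determined by the sign of f''(x).
f(x) = -3x^3 - 2x^2 + 4x + 7
f'(x) = -9x^2 - 4x + 4
f''(x) = -18x - 4
f''(-1) = -18 * (-1) - 4
= 18 - 4
= 14
Since f''(-1) > 0, the function is concave up (1)

1


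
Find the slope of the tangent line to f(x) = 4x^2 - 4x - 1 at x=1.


The slope of the tangent line equals f'(x) at the point.
f(x) = 4x^2 - 4x - 1
f'(x) = 8x - 4
At x = 1:
f'(1) = 8 * 1 - 4
= 8 - 4
= 4

4


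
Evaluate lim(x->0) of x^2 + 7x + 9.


Since polynomials are continuous, we use direct substitution.
lim(x->0) of x^2 + 7x + 9
= 1 * 0^2 + 7 * 0 + 9
= 0 + 0 + 9
= 9

9


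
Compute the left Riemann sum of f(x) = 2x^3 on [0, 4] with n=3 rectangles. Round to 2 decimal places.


Left Riemann sum uses left endpoints of each subinterval.
Interval: [0, 4], n = 3
dx = (4 - 0) / 3 = 4/3
Left endpoints: [0, 4/3, 8/3]
f values: [0, 128/27, 1024/27]
Sum = dx * (sum of f values)
= 4/3 * 128/3
= 512/9 ≈ 56.89

56.89


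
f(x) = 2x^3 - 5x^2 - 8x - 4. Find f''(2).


First derivative:
f'(x) = 6x^2 - 10x - 8
Second derivative:
f''(x) = 12x - 10
Substitute x = 2:
f''(2) = 12 * 2 - 10
= 24 - 10
= 14

14


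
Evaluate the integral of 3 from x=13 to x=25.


The integral of a constant k over [a, b] equals k * (b - a).
integral from 13 to 25 of 3 dx
= 3 * (25 - 13)
= 3 * 12
= 36

36


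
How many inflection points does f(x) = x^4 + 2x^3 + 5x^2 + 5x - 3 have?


Inflection points occur where f''(x) = 0 and concavity changes.
f(x) = x^4 + 2x^3 + 5x^2 + 5x - 3
f'(x) = 4x^3 + 6x^2 + 10x + 5
f''(x) = 12x^2 + 12x + 10
This is a quadratic in x. Use the discriminant to count real roots.
Discriminant = (12)^2 - 4 * 12 * 10
= 144 - 480
= -336
Since discriminant < 0, f''(x) = 0 has no real solutions.
Number of inflection points: 0

0


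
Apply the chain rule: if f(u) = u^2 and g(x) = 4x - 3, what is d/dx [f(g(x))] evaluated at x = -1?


Using the chain rule: (f(g(x)))' = f'(g(x)) * g'(x)
First, find g(-1):
g(-1) = 4 * (-1) - 3 = -7
Next, f'(u) = 2u
And g'(x) = 4
So f'(g(-1)) * g'(-1)
= 2 * (-7) * 4
= -56

-56


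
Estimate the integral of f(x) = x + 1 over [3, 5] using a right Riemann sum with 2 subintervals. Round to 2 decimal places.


Right Riemann sum uses right endpoints of each subinterval.
Interval: [3, 5], n = 2
dx = (5 - 3) / 2 = 1
Right endpoints: [4, 5]
f values: [5, 6]
Sum = dx * (sum of f values)
= 1 * 11
= 11 = 11.00

11.00


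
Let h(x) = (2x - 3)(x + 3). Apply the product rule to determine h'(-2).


Let u(x) = 2x - 3 and v(x) = x + 3
u'(x) = 2
v'(x) = 1
Product rule: h'(x) = u'(x)*v(x) + u(x)*v'(x)
= 2 * (x + 3) + (2x - 3) * 1
At x = -2:
u(-2) = 2 * (-2) - 3 = -7
v(-2) = 1 * (-2) + 3 = 1
h'(-2) = 2 * 1 + (-7) * 1
= 2 - 7
= -5

-5


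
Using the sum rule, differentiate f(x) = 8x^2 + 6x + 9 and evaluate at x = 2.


Differentiate term by term using power and sum rules:
f(x) = 8x^2 + 6x + 9
f'(x) = 16x + 6
Substitute x = 2:
f'(2) = 16 * 2 + 6
= 32 + 6
= 38

38


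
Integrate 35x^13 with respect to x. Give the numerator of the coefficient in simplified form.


Apply the power rule for integration:
integral of ax^n dx = a/(n+1) * x^(n+1) + C
integral of 35x^13 dx
= 35/14 * x^14 + C
= 5/2 * x^14 + C
The coefficient in lowest terms is 5/2, and its numerator is 5

5


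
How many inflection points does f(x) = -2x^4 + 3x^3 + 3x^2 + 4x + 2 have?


Inflection points occur where f''(x) = 0 and concavity changes.
f(x) = -2x^4 + 3x^3 + 3x^2 + 4x + 2
f'(x) = -8x^3 + 9x^2 + 6x + 4
f''(x) = -24x^2 + 18x + 6
This is a quadratic in x. Use the discriminant to count real roots.
Discriminant = (18)^2 - 4 * (-24) * 6
= 324 - (-576)
= 900
Since discriminant > 0, f''(x) = 0 has 2 distinct real solutions.
A quadratic with two distinct real roots changes sign at each root, so concavity changes at both.
Number of inflection points: 2

2


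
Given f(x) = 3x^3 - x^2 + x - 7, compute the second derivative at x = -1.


First derivative:
f'(x) = 9x^2 - 2x + 1
Second derivative:
f''(x) = 18x - 2
Substitute x = -1:
f''(-1) = 18 * (-1) - 2
= -18 - 2
= -20

-20


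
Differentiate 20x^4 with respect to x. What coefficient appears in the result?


We apply the power rule: d/dx [ax^n] = a*n * x^(n-1)
d/dx [20x^4]
= 20 * 4 * x^(4-1)
= 80x^3
The coefficient is 80

80


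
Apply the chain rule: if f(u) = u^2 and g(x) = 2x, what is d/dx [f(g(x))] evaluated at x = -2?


Using the chain rule: (f(g(x)))' = f'(g(x)) * g'(x)
First, find g(-2):
g(-2) = 2 * (-2) + 0 = -4
Next, f'(u) = 2u
And g'(x) = 2
So f'(g(-2)) * g'(-2)
= 2 * (-4) * 2
= -16

-16


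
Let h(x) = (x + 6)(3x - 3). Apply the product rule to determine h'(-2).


Let u(x) = x + 6 and v(x) = 3x - 3
u'(x) = 1
v'(x) = 3
Product rule: h'(x) = u'(x)*v(x) + u(x)*v'(x)
= 1 * (3x - 3) + (x + 6) * 3
At x = -2:
u(-2) = 1 * (-2) + 6 = 4
v(-2) = 3 * (-2) - 3 = -9
h'(-2) = 1 * (-9) + 4 * 3
= -9 + 12
= 3

3


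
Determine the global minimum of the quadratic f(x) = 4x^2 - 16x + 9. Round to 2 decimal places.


For a quadratic f(x) = ax^2 + bx + c with a > 0, the minimum is at the vertex.
Vertex x-coordinate: x = -b/(2a)
x = -(-16) / (2 * 4)
x = 16/8 = 2
Substitute back to find the minimum value:
f(2) = 4 * 2^2 - 16 * 2 + 9
= 16 - 32 + 9
= -7 = -7.00

-7.00


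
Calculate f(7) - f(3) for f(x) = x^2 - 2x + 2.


Net change = f(b) - f(a)
f(x) = x^2 - 2x + 2
Compute f(7):
f(7) = 1 * 7^2 - 2 * 7 + 2
= 49 - 14 + 2
= 37
Compute f(3):
f(3) = 1 * 3^2 - 2 * 3 + 2
= 9 - 6 + 2
= 5
Net change = 37 - 5 = 32

32


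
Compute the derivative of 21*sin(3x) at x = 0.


Apply the chain rule to differentiate 21*sin(3x):
d/dx [21*sin(3x)]
= 21 * cos(3x) * d/dx(3x)
= 21 * 3 * cos(3x)
= 63 * cos(3x)
Evaluate at x = 0:
= 63 * cos(0)
= 63 * 1
= 63

63


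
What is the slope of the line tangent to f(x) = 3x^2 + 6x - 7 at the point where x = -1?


The slope of the tangent line equals f'(x) at the point.
f(x) = 3x^2 + 6x - 7
f'(x) = 6x + 6
At x = -1:
f'(-1) = 6 * (-1) + 6
= -6 + 6
= 0

0


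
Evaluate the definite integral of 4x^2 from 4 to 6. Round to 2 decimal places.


Find the antiderivative of 4x^2:
F(x) = 4/3 * x^3
Apply the Fundamental Theorem of Calculus:
F(6) - F(4)
= 4/3 * 6^3 - 4/3 * 4^3
= 4/3 * (216 - 64)
= 4/3 * 152
= 608/3 ≈ 202.67

202.67


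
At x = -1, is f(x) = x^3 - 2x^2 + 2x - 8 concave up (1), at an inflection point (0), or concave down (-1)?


Concavity is determined by the sign of f''(x).
f(x) = x^3 - 2x^2 + 2x - 8
f'(x) = 3x^2 - 4x + 2
f''(x) = 6x - 4
f''(-1) = 6 * (-1) - 4
= -6 - 4
= -10
Since f''(-1) < 0, the function is concave down (-1)

-1


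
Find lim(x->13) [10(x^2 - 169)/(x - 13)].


Direct substitution gives 0/0, so we factor the numerator.
Factor: 10(x^2 - 169) = 10 * (x - 13)(x + 13)
Cancel the common factor (x - 13):
10(x^2 - 169)/(x - 13) = 10 * (x + 13)
Now substitute x = 13:
= 10 * (13 + 13) = 260

260


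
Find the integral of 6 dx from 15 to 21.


The integral of a constant k over [a, b] equals k * (b - a).
integral from 15 to 21 of 6 dx
= 6 * (21 - 15)
= 6 * 6
= 36

36


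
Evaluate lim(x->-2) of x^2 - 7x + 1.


Since polynomials are continuous, we use direct substitution.
lim(x->-2) of x^2 - 7x + 1
= 1 * (-2)^2 - 7 * (-2) + 1
= 4 + 14 + 1
= 19

19


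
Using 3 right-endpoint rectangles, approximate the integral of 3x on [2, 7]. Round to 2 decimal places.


Right Riemann sum uses right endpoints of each subinterval.
Interval: [2, 7], n = 3
dx = (7 - 2) / 3 = 5/3
Right endpoints: [11/3, 16/3, 7]
f values: [11, 16, 21]
Sum = dx * (sum of f values)
= 5/3 * 48
= 80 = 80.00

80.00


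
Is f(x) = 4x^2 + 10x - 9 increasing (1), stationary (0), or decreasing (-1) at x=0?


Compute f'(x) to determine behavior:
f'(x) = 8x + 10
f'(0) = 8 * 0 + 10
= 0 + 10
= 10
Since f'(0) > 0, the function is increasing (1)

1


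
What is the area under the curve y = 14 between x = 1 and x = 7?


The area under a constant function y = 14 is a rectangle.
Width = 7 - 1 = 6
Height = 14
Area = width * height
= 6 * 14
= 84

84


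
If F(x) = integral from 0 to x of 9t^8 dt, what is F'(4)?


By the Fundamental Theorem of Calculus (Part 1):
If F(x) = integral from 0 to x of f(t) dt, then F'(x) = f(x)
Here f(t) = 9t^8
So F'(x) = 9x^8
Evaluate at x = 4:
F'(4) = 9 * 4^8
= 9 * 65536
= 589824

589824


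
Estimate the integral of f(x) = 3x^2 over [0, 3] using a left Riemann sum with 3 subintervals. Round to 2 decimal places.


Left Riemann sum uses left endpoints of each subinterval.
Interval: [0, 3], n = 3
dx = (3 - 0) / 3 = 1
Left endpoints: [0, 1, 2]
f values: [0, 3, 12]
Sum = dx * (sum of f values)
= 1 * 15
= 15 = 15.00

15.00


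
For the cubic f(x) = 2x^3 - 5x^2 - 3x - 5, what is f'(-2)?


Differentiate f(x) = 2x^3 - 5x^2 - 3x - 5 term by term:
f'(x) = 6x^2 - 10x - 3
Substitute x = -2:
f'(-2) = 6 * (-2)^2 - 10 * (-2) - 3
= 24 + 20 - 3
= 41

41


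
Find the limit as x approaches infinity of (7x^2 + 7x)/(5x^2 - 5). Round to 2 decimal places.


For limits at infinity with equal-degree polynomials,
we compare leading coefficients.
Numerator leading term: 7x^2
Denominator leading term: 5x^2
Divide both by x^2:
lim = (7 + 7/x) / (5 - 5/x^2)
As x -> infinity, the 1/x and 1/x^2 terms vanish:
= 7/5 = 1.40

1.40


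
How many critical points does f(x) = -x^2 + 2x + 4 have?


Find where f'(x) = 0:
f'(x) = -2x + 2
Set f'(x) = 0:
-2x + 2 = 0
x = -2 / (-2) = 1
This is a linear equation in x, so there is exactly one solution.
Number of critical points: 1

1


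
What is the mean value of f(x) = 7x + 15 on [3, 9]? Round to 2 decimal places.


Average value = 1/(b-a) * integral from a to b of f(x) dx
First compute the integral of 7x + 15:
F(x) = (7/2)x^2 + 15x
F(9) = 7/2 * 81 + 15 * 9 = 837/2
F(3) = 7/2 * 9 + 15 * 3 = 153/2
Integral = 837/2 - 153/2 = 342
Average = 342 / (9 - 3) = 342 / 6
= 57 = 57.00

57.00


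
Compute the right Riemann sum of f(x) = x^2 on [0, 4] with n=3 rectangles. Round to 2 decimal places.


Right Riemann sum uses right endpoints of each subinterval.
Interval: [0, 4], n = 3
dx = (4 - 0) / 3 = 4/3
Right endpoints: [4/3, 8/3, 4]
f values: [16/9, 64/9, 16]
Sum = dx * (sum of f values)
= 4/3 * 224/9
= 896/27 ≈ 33.19

33.19


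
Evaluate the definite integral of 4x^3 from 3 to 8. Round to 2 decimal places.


Find the antiderivative of 4x^3:
F(x) = 4/4 * x^4
Apply the Fundamental Theorem of Calculus:
F(8) - F(3)
= 4/4 * 8^4 - 4/4 * 3^4
= 4/4 * (4096 - 81)
= 4/4 * 4015
= 4015 = 4015.00

4015.00


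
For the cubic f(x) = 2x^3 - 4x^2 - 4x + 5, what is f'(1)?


Differentiate f(x) = 2x^3 - 4x^2 - 4x + 5 term by term:
f'(x) = 6x^2 - 8x - 4
Substitute x = 1:
f'(1) = 6 * 1^2 - 8 * 1 - 4
= 6 - 8 - 4
= -6

-6


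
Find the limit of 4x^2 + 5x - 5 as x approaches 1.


Since polynomials are continuous, we use direct substitution.
lim(x->1) of 4x^2 + 5x - 5
= 4 * 1^2 + 5 * 1 - 5
= 4 + 5 - 5
= 4

4


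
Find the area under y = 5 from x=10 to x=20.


The area under a constant function y = 5 is a rectangle.
Width = 20 - 10 = 10
Height = 5
Area = width * height
= 10 * 5
= 50

50


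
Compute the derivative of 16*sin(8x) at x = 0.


Apply the chain rule to differentiate 16*sin(8x):
d/dx [16*sin(8x)]
= 16 * cos(8x) * d/dx(8x)
= 16 * 8 * cos(8x)
= 128 * cos(8x)
Evaluate at x = 0:
= 128 * cos(0)
= 128 * 1
= 128

128


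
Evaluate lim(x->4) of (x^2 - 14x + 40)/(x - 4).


Direct substitution gives 0/0, so we factor the numerator.
Factor: (x^2 - 14x + 40) = (x - 4)(x - 10)
Cancel the common factor (x - 4):
(x^2 - 14x + 40)/(x - 4) = (x - 10)
Now substitute x = 4:
= (4) - (10) = -6

-6


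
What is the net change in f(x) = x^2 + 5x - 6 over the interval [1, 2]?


Net change = f(b) - f(a)
f(x) = x^2 + 5x - 6
Compute f(2):
f(2) = 1 * 2^2 + 5 * 2 - 6
= 4 + 10 - 6
= 8
Compute f(1):
f(1) = 1 * 1^2 + 5 * 1 - 6
= 1 + 5 - 6
= 0
Net change = 8 - 0 = 8

8


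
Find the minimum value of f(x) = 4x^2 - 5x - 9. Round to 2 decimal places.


For a quadratic f(x) = ax^2 + bx + c with a > 0, the minimum is at the vertex.
Vertex x-coordinate: x = -b/(2a)
x = -(-5) / (2 * 4)
x = 5/8
Substitute back to find the minimum value:
f(5/8) = 4 * (5/8)^2 - 5 * (5/8) - 9
= 25/16 - 25/8 - 9
= -169/16 ≈ -10.56

-10.56


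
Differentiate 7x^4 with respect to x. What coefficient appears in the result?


We apply the power rule: d/dx [ax^n] = a*n * x^(n-1)
d/dx [7x^4]
= 7 * 4 * x^(4-1)
= 28x^3
The coefficient is 28

28


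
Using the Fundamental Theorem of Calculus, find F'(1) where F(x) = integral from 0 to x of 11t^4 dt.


By the Fundamental Theorem of Calculus (Part 1):
If F(x) = integral from 0 to x of f(t) dt, then F'(x) = f(x)
Here f(t) = 11t^4
So F'(x) = 11x^4
Evaluate at x = 1:
F'(1) = 11 * 1^4
= 11 * 1
= 11

11


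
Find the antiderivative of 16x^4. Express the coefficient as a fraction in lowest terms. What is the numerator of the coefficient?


Apply the power rule for integration:
integral of ax^n dx = a/(n+1) * x^(n+1) + C
integral of 16x^4 dx
= 16/5 * x^5 + C
The coefficient in lowest terms is 16/5, and its numerator is 16

16


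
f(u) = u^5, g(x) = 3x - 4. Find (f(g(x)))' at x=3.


Using the chain rule: (f(g(x)))' = f'(g(x)) * g'(x)
First, find g(3):
g(3) = 3 * 3 - 4 = 5
Next, f'(u) = 5u^4
And g'(x) = 3
So f'(g(3)) * g'(3)
= 5 * 5^4 * 3
= 5 * 625 * 3
= 9375

9375


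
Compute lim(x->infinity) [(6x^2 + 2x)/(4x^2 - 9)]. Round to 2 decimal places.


For limits at infinity with equal-degree polynomials,
we compare leading coefficients.
Numerator leading term: 6x^2
Denominator leading term: 4x^2
Divide both by x^2:
lim = (6 + 2/x) / (4 - 9/x^2)
As x -> infinity, the 1/x and 1/x^2 terms vanish:
= 6/4 = 3/2 = 1.50

1.50


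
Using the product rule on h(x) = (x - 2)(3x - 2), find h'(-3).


Let u(x) = x - 2 and v(x) = 3x - 2
u'(x) = 1
v'(x) = 3
Product rule: h'(x) = u'(x)*v(x) + u(x)*v'(x)
= 1 * (3x - 2) + (x - 2) * 3
At x = -3:
u(-3) = 1 * (-3) - 2 = -5
v(-3) = 3 * (-3) - 2 = -11
h'(-3) = 1 * (-11) + (-5) * 3
= -11 - 15
= -26

-26


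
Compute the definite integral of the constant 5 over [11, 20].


The integral of a constant k over [a, b] equals k * (b - a).
integral from 11 to 20 of 5 dx
= 5 * (20 - 11)
= 5 * 9
= 45

45


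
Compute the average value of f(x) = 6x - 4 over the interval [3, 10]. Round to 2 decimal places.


Average value = 1/(b-a) * integral from a to b of f(x) dx
First compute the integral of 6x - 4:
F(x) = 3x^2 - 4x
F(10) = 3 * 100 - 4 * 10 = 260
F(3) = 3 * 9 - 4 * 3 = 15
Integral = 260 - 15 = 245
Average = 245 / (10 - 3) = 245 / 7
= 35 = 35.00

35.00


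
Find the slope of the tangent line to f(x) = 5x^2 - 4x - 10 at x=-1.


The slope of the tangent line equals f'(x) at the point.
f(x) = 5x^2 - 4x - 10
f'(x) = 10x - 4
At x = -1:
f'(-1) = 10 * (-1) - 4
= -10 - 4
= -14

-14


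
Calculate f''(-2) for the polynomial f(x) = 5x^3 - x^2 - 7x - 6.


First derivative:
f'(x) = 15x^2 - 2x - 7
Second derivative:
f''(x) = 30x - 2
Substitute x = -2:
f''(-2) = 30 * (-2) - 2
= -60 - 2
= -62

-62


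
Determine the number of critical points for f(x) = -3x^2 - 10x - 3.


Find where f'(x) = 0:
f'(x) = -6x - 10
Set f'(x) = 0:
-6x - 10 = 0
x = 10 / (-6) = -5/3
This is a linear equation in x, so there is exactly one solution.
Number of critical points: 1

1


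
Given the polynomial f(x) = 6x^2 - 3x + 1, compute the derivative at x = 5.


Differentiate term by term using power and sum rules:
f(x) = 6x^2 - 3x + 1
f'(x) = 12x - 3
Substitute x = 5:
f'(5) = 12 * 5 - 3
= 60 - 3
= 57

57


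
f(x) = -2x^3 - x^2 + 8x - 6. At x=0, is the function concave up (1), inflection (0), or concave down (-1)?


Concavity is determined by the sign of f''(x).
f(x) = -2x^3 - x^2 + 8x - 6
f'(x) = -6x^2 - 2x + 8
f''(x) = -12x - 2
f''(0) = -12 * 0 - 2
= 0 - 2
= -2
Since f''(0) < 0, the function is concave down (-1)

-1


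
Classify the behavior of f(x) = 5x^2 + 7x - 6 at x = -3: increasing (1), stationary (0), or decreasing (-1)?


Compute f'(x) to determine behavior:
f'(x) = 10x + 7
f'(-3) = 10 * (-3) + 7
= -30 + 7
= -23
Since f'(-3) < 0, the function is decreasing (-1)

-1


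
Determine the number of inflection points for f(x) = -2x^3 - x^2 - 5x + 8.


Inflection points occur where f''(x) = 0 and concavity changes.
f(x) = -2x^3 - x^2 - 5x + 8
f'(x) = -6x^2 - 2x - 5
f''(x) = -12x - 2
Set f''(x) = 0:
-12x - 2 = 0
x = 2 / (-12) = -1/6
Since f''(x) is linear (degree 1), it changes sign at this point.
Therefore there is exactly 1 inflection point.

1


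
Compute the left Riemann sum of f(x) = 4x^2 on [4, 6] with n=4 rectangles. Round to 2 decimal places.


Left Riemann sum uses left endpoints of each subinterval.
Interval: [4, 6], n = 4
dx = (6 - 4) / 4 = 1/2
Left endpoints: [4, 9/2, 5, 11/2]
f values: [64, 81, 100, 121]
Sum = dx * (sum of f values)
= 1/2 * 366
= 183 = 183.00

183.00


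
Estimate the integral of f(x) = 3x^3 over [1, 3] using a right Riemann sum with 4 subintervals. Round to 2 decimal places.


Right Riemann sum uses right endpoints of each subinterval.
Interval: [1, 3], n = 4
dx = (3 - 1) / 4 = 1/2
Right endpoints: [3/2, 2, 5/2, 3]
f values: [81/8, 24, 375/8, 81]
Sum = dx * (sum of f values)
= 1/2 * 162
= 81 = 81.00

81.00


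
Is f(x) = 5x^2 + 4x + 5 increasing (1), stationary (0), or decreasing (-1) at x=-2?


Compute f'(x) to determine behavior:
f'(x) = 10x + 4
f'(-2) = 10 * (-2) + 4
= -20 + 4
= -16
Since f'(-2) < 0, the function is decreasing (-1)

-1


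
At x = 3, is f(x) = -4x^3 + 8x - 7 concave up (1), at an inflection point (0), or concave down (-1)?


Concavity is determined by the sign of f''(x).
f(x) = -4x^3 + 8x - 7
f'(x) = -12x^2 + 8
f''(x) = -24x
f''(3) = -24 * 3 + 0
= -72 + 0
= -72
Since f''(3) < 0, the function is concave down (-1)

-1


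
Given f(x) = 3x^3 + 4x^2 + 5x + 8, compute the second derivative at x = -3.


First derivative:
f'(x) = 9x^2 + 8x + 5
Second derivative:
f''(x) = 18x + 8
Substitute x = -3:
f''(-3) = 18 * (-3) + 8
= -54 + 8
= -46

-46


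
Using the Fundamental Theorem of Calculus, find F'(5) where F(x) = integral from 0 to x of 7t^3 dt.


By the Fundamental Theorem of Calculus (Part 1):
If F(x) = integral from 0 to x of f(t) dt, then F'(x) = f(x)
Here f(t) = 7t^3
So F'(x) = 7x^3
Evaluate at x = 5:
F'(5) = 7 * 5^3
= 7 * 125
= 875

875


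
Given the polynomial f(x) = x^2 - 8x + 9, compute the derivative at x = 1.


Differentiate term by term using power and sum rules:
f(x) = x^2 - 8x + 9
f'(x) = 2x - 8
Substitute x = 1:
f'(1) = 2 * 1 - 8
= 2 - 8
= -6

-6


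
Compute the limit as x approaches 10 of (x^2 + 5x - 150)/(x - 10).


Direct substitution gives 0/0, so we factor the numerator.
Factor: (x^2 + 5x - 150) = (x - 10)(x + 15)
Cancel the common factor (x - 10):
(x^2 + 5x - 150)/(x - 10) = (x + 15)
Now substitute x = 10:
= (10) - (-15) = 25

25


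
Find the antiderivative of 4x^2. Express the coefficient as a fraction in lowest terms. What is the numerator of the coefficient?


Apply the power rule for integration:
integral of ax^n dx = a/(n+1) * x^(n+1) + C
integral of 4x^2 dx
= 4/3 * x^3 + C
The coefficient in lowest terms is 4/3, and its numerator is 4

4


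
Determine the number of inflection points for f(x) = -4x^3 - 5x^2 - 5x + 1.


Inflection points occur where f''(x) = 0 and concavity changes.
f(x) = -4x^3 - 5x^2 - 5x + 1
f'(x) = -12x^2 - 10x - 5
f''(x) = -24x - 10
Set f''(x) = 0:
-24x - 10 = 0
x = 10 / (-24) = -5/12
Since f''(x) is linear (degree 1), it changes sign at this point.
Therefore there is exactly 1 inflection point.

1


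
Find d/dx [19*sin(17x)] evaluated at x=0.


Apply the chain rule to differentiate 19*sin(17x):
d/dx [19*sin(17x)]
= 19 * cos(17x) * d/dx(17x)
= 19 * 17 * cos(17x)
= 323 * cos(17x)
Evaluate at x = 0:
= 323 * cos(0)
= 323 * 1
= 323

323


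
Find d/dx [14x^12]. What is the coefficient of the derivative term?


We apply the power rule: d/dx [ax^n] = a*n * x^(n-1)
d/dx [14x^12]
= 14 * 12 * x^(12-1)
= 168x^11
The coefficient is 168

168


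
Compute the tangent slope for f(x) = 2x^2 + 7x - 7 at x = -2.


The slope of the tangent line equals f'(x) at the point.
f(x) = 2x^2 + 7x - 7
f'(x) = 4x + 7
At x = -2:
f'(-2) = 4 * (-2) + 7
= -8 + 7
= -1

-1


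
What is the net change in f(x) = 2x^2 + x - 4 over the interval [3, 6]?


Net change = f(b) - f(a)
f(x) = 2x^2 + x - 4
Compute f(6):
f(6) = 2 * 6^2 + 1 * 6 - 4
= 72 + 6 - 4
= 74
Compute f(3):
f(3) = 2 * 3^2 + 1 * 3 - 4
= 18 + 3 - 4
= 17
Net change = 74 - 17 = 57

57


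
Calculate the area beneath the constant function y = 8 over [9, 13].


The area under a constant function y = 8 is a rectangle.
Width = 13 - 9 = 4
Height = 8
Area = width * height
= 4 * 8
= 32

32


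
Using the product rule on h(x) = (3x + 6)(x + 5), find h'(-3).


Let u(x) = 3x + 6 and v(x) = x + 5
u'(x) = 3
v'(x) = 1
Product rule: h'(x) = u'(x)*v(x) + u(x)*v'(x)
= 3 * (x + 5) + (3x + 6) * 1
At x = -3:
u(-3) = 3 * (-3) + 6 = -3
v(-3) = 1 * (-3) + 5 = 2
h'(-3) = 3 * 2 + (-3) * 1
= 6 - 3
= 3

3


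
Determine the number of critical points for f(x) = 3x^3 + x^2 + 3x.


Find where f'(x) = 0:
f(x) = 3x^3 + x^2 + 3x
f'(x) = 9x^2 + 2x + 3
This is a quadratic in x. Use the discriminant to count real roots.
Discriminant = (2)^2 - 4 * 9 * 3
= 4 - 108
= -104
Since discriminant < 0, f'(x) = 0 has no real solutions.
Number of critical points: 0

0


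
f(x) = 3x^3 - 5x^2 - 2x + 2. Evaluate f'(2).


Differentiate f(x) = 3x^3 - 5x^2 - 2x + 2 term by term:
f'(x) = 9x^2 - 10x - 2
Substitute x = 2:
f'(2) = 9 * 2^2 - 10 * 2 - 2
= 36 - 20 - 2
= 14

14


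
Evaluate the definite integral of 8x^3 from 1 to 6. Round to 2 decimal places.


Find the antiderivative of 8x^3:
F(x) = 8/4 * x^4
Apply the Fundamental Theorem of Calculus:
F(6) - F(1)
= 8/4 * 6^4 - 8/4 * 1^4
= 8/4 * (1296 - 1)
= 8/4 * 1295
= 2590 = 2590.00

2590.00


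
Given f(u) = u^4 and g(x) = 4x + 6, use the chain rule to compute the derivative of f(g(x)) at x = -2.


Using the chain rule: (f(g(x)))' = f'(g(x)) * g'(x)
First, find g(-2):
g(-2) = 4 * (-2) + 6 = -2
Next, f'(u) = 4u^3
And g'(x) = 4
So f'(g(-2)) * g'(-2)
= 4 * (-2)^3 * 4
= 4 * (-8) * 4
= -128

-128


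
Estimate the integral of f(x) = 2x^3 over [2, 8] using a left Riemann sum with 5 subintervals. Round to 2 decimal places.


Left Riemann sum uses left endpoints of each subinterval.
Interval: [2, 8], n = 5
dx = (8 - 2) / 5 = 6/5
Left endpoints: [2, 16/5, 22/5, 28/5, 34/5]
f values: [16, 8192/125, 21296/125, 43904/125, 78608/125]
Sum = dx * (sum of f values)
= 6/5 * 1232
= 7392/5 = 1478.40

1478.40


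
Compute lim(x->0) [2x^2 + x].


Since polynomials are continuous, we use direct substitution.
lim(x->0) of 2x^2 + x
= 2 * 0^2 + 1 * 0 + 0
= 0 + 0 + 0
= 0

0


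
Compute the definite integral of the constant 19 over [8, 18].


The integral of a constant k over [a, b] equals k * (b - a).
integral from 8 to 18 of 19 dx
= 19 * (18 - 8)
= 19 * 10
= 190

190


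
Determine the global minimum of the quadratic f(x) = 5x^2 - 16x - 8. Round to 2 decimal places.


For a quadratic f(x) = ax^2 + bx + c with a > 0, the minimum is at the vertex.
Vertex x-coordinate: x = -b/(2a)
x = -(-16) / (2 * 5)
x = 16/10 = 8/5
Substitute back to find the minimum value:
f(8/5) = 5 * (8/5)^2 - 16 * (8/5) - 8
= 64/5 - 128/5 - 8
= -104/5 = -20.80

-20.80


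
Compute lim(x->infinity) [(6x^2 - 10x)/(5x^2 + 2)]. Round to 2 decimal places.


For limits at infinity with equal-degree polynomials,
we compare leading coefficients.
Numerator leading term: 6x^2
Denominator leading term: 5x^2
Divide both by x^2:
lim = (6 - 10/x) / (5 + 2/x^2)
As x -> infinity, the 1/x and 1/x^2 terms vanish:
= 6/5 = 1.20

1.20


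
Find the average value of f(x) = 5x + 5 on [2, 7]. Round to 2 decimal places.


Average value = 1/(b-a) * integral from a to b of f(x) dx
First compute the integral of 5x + 5:
F(x) = (5/2)x^2 + 5x
F(7) = 5/2 * 49 + 5 * 7 = 315/2
F(2) = 5/2 * 4 + 5 * 2 = 20
Integral = 315/2 - 20 = 275/2
Average = (275/2) / (7 - 2) = (275/2) / 5
= 55/2 = 27.50

27.50


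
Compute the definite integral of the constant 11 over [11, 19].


The integral of a constant k over [a, b] equals k * (b - a).
integral from 11 to 19 of 11 dx
= 11 * (19 - 11)
= 11 * 8
= 88

88


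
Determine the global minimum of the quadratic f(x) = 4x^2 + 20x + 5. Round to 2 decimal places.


For a quadratic f(x) = ax^2 + bx + c with a > 0, the minimum is at the vertex.
Vertex x-coordinate: x = -b/(2a)
x = -(20) / (2 * 4)
x = -20/8 = -5/2
Substitute back to find the minimum value:
f(-5/2) = 4 * (-5/2)^2 + 20 * (-5/2) + 5
= 25 - 50 + 5
= -20 = -20.00

-20.00


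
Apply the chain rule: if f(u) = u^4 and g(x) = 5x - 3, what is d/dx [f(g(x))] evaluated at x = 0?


Using the chain rule: (f(g(x)))' = f'(g(x)) * g'(x)
First, find g(0):
g(0) = 5 * 0 - 3 = -3
Next, f'(u) = 4u^3
And g'(x) = 5
So f'(g(0)) * g'(0)
= 4 * (-3)^3 * 5
= 4 * (-27) * 5
= -540

-540


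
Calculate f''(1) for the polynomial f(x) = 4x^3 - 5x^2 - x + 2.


First derivative:
f'(x) = 12x^2 - 10x - 1
Second derivative:
f''(x) = 24x - 10
Substitute x = 1:
f''(1) = 24 * 1 - 10
= 24 - 10
= 14

14


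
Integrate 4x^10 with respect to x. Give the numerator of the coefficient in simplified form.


Apply the power rule for integration:
integral of ax^n dx = a/(n+1) * x^(n+1) + C
integral of 4x^10 dx
= 4/11 * x^11 + C
The coefficient in lowest terms is 4/11, and its numerator is 4

4


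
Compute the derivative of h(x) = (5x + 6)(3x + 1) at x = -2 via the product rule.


Let u(x) = 5x + 6 and v(x) = 3x + 1
u'(x) = 5
v'(x) = 3
Product rule: h'(x) = u'(x)*v(x) + u(x)*v'(x)
= 5 * (3x + 1) + (5x + 6) * 3
At x = -2:
u(-2) = 5 * (-2) + 6 = -4
v(-2) = 3 * (-2) + 1 = -5
h'(-2) = 5 * (-5) + (-4) * 3
= -25 - 12
= -37

-37


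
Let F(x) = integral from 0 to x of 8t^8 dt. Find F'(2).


By the Fundamental Theorem of Calculus (Part 1):
If F(x) = integral from 0 to x of f(t) dt, then F'(x) = f(x)
Here f(t) = 8t^8
So F'(x) = 8x^8
Evaluate at x = 2:
F'(2) = 8 * 2^8
= 8 * 256
= 2048

2048


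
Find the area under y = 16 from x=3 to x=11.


The area under a constant function y = 16 is a rectangle.
Width = 11 - 3 = 8
Height = 16
Area = width * height
= 8 * 16
= 128

128


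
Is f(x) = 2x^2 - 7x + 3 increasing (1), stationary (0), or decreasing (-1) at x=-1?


Compute f'(x) to determine behavior:
f'(x) = 4x - 7
f'(-1) = 4 * (-1) - 7
= -4 - 7
= -11
Since f'(-1) < 0, the function is decreasing (-1)

-1


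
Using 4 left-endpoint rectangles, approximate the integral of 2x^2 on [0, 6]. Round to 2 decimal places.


Left Riemann sum uses left endpoints of each subinterval.
Interval: [0, 6], n = 4
dx = (6 - 0) / 4 = 3/2
Left endpoints: [0, 3/2, 3, 9/2]
f values: [0, 9/2, 18, 81/2]
Sum = dx * (sum of f values)
= 3/2 * 63
= 189/2 = 94.50

94.50


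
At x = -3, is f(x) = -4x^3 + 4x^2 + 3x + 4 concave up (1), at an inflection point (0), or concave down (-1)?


Concavity is determined by the sign of f''(x).
f(x) = -4x^3 + 4x^2 + 3x + 4
f'(x) = -12x^2 + 8x + 3
f''(x) = -24x + 8
f''(-3) = -24 * (-3) + 8
= 72 + 8
= 80
Since f''(-3) > 0, the function is concave up (1)

1


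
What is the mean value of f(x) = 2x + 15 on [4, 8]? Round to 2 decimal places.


Average value = 1/(b-a) * integral from a to b of f(x) dx
First compute the integral of 2x + 15:
F(x) = x^2 + 15x
F(8) = 1 * 64 + 15 * 8 = 184
F(4) = 1 * 16 + 15 * 4 = 76
Integral = 184 - 76 = 108
Average = 108 / (8 - 4) = 108 / 4
= 27 = 27.00

27.00


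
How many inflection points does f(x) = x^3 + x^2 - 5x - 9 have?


Inflection points occur where f''(x) = 0 and concavity changes.
f(x) = x^3 + x^2 - 5x - 9
f'(x) = 3x^2 + 2x - 5
f''(x) = 6x + 2
Set f''(x) = 0:
6x + 2 = 0
x = -2 / 6 = -1/3
Since f''(x) is linear (degree 1), it changes sign at this point.
Therefore there is exactly 1 inflection point.

1


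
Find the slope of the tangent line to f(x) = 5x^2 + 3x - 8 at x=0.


The slope of the tangent line equals f'(x) at the point.
f(x) = 5x^2 + 3x - 8
f'(x) = 10x + 3
At x = 0:
f'(0) = 10 * 0 + 3
= 0 + 3
= 3

3


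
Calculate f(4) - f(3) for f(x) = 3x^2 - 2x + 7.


Net change = f(b) - f(a)
f(x) = 3x^2 - 2x + 7
Compute f(4):
f(4) = 3 * 4^2 - 2 * 4 + 7
= 48 - 8 + 7
= 47
Compute f(3):
f(3) = 3 * 3^2 - 2 * 3 + 7
= 27 - 6 + 7
= 28
Net change = 47 - 28 = 19

19


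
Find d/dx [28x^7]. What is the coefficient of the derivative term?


We apply the power rule: d/dx [ax^n] = a*n * x^(n-1)
d/dx [28x^7]
= 28 * 7 * x^(7-1)
= 196x^6
The coefficient is 196

196


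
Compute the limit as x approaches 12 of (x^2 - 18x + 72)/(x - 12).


Direct substitution gives 0/0, so we factor the numerator.
Factor: (x^2 - 18x + 72) = (x - 12)(x - 6)
Cancel the common factor (x - 12):
(x^2 - 18x + 72)/(x - 12) = (x - 6)
Now substitute x = 12:
= (12) - (6) = 6

6


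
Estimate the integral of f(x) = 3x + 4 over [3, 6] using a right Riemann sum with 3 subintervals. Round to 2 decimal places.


Right Riemann sum uses right endpoints of each subinterval.
Interval: [3, 6], n = 3
dx = (6 - 3) / 3 = 1
Right endpoints: [4, 5, 6]
f values: [16, 19, 22]
Sum = dx * (sum of f values)
= 1 * 57
= 57 = 57.00

57.00


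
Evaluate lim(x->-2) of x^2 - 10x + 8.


Since polynomials are continuous, we use direct substitution.
lim(x->-2) of x^2 - 10x + 8
= 1 * (-2)^2 - 10 * (-2) + 8
= 4 + 20 + 8
= 32

32


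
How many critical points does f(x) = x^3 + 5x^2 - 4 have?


Find where f'(x) = 0:
f(x) = x^3 + 5x^2 - 4
f'(x) = 3x^2 + 10x
This is a quadratic in x. Use the discriminant to count real roots.
Discriminant = (10)^2 - 4 * 3 * 0
= 100 - 0
= 100
Since discriminant > 0, f'(x) = 0 has 2 real solutions.
Number of critical points: 2

2


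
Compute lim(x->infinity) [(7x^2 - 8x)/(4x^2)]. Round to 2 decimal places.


For limits at infinity with equal-degree polynomials,
we compare leading coefficients.
Numerator leading term: 7x^2
Denominator leading term: 4x^2
Divide both by x^2:
lim = (7 - 8/x) / (4)
As x -> infinity, the 1/x and 1/x^2 terms vanish:
= 7/4 = 1.75

1.75


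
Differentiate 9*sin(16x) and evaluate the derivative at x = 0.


Apply the chain rule to differentiate 9*sin(16x):
d/dx [9*sin(16x)]
= 9 * cos(16x) * d/dx(16x)
= 9 * 16 * cos(16x)
= 144 * cos(16x)
Evaluate at x = 0:
= 144 * cos(0)
= 144 * 1
= 144

144


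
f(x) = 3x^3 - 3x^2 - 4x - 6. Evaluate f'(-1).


Differentiate f(x) = 3x^3 - 3x^2 - 4x - 6 term by term:
f'(x) = 9x^2 - 6x - 4
Substitute x = -1:
f'(-1) = 9 * (-1)^2 - 6 * (-1) - 4
= 9 + 6 - 4
= 11

11


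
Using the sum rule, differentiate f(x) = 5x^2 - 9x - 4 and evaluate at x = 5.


Differentiate term by term using power and sum rules:
f(x) = 5x^2 - 9x - 4
f'(x) = 10x - 9
Substitute x = 5:
f'(5) = 10 * 5 - 9
= 50 - 9
= 41

41


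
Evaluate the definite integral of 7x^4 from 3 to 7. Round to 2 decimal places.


Find the antiderivative of 7x^4:
F(x) = 7/5 * x^5
Apply the Fundamental Theorem of Calculus:
F(7) - F(3)
= 7/5 * 7^5 - 7/5 * 3^5
= 7/5 * (16807 - 243)
= 7/5 * 16564
= 115948/5 = 23189.60

23189.60


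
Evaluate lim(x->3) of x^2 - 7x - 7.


Since polynomials are continuous, we use direct substitution.
lim(x->3) of x^2 - 7x - 7
= 1 * 3^2 - 7 * 3 - 7
= 9 - 21 - 7
= -19

-19


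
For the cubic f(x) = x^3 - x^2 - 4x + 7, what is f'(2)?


Differentiate f(x) = x^3 - x^2 - 4x + 7 term by term:
f'(x) = 3x^2 - 2x - 4
Substitute x = 2:
f'(2) = 3 * 2^2 - 2 * 2 - 4
= 12 - 4 - 4
= 4

4


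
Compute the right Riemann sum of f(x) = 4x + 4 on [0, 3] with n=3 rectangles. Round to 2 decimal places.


Right Riemann sum uses right endpoints of each subinterval.
Interval: [0, 3], n = 3
dx = (3 - 0) / 3 = 1
Right endpoints: [1, 2, 3]
f values: [8, 12, 16]
Sum = dx * (sum of f values)
= 1 * 36
= 36 = 36.00

36.00


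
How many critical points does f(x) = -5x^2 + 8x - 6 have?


Find where f'(x) = 0:
f'(x) = -10x + 8
Set f'(x) = 0:
-10x + 8 = 0
x = -8 / (-10) = 4/5
This is a linear equation in x, so there is exactly one solution.
Number of critical points: 1

1


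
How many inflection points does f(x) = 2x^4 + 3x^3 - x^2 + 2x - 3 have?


Inflection points occur where f''(x) = 0 and concavity changes.
f(x) = 2x^4 + 3x^3 - x^2 + 2x - 3
f'(x) = 8x^3 + 9x^2 - 2x + 2
f''(x) = 24x^2 + 18x - 2
This is a quadratic in x. Use the discriminant to count real roots.
Discriminant = (18)^2 - 4 * 24 * (-2)
= 324 - (-192)
= 516
Since discriminant > 0, f''(x) = 0 has 2 distinct real solutions.
A quadratic with two distinct real roots changes sign at each root, so concavity changes at both.
Number of inflection points: 2

2


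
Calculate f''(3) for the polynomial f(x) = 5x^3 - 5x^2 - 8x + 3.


First derivative:
f'(x) = 15x^2 - 10x - 8
Second derivative:
f''(x) = 30x - 10
Substitute x = 3:
f''(3) = 30 * 3 - 10
= 90 - 10
= 80

80


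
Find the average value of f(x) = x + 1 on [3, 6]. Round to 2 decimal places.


Average value = 1/(b-a) * integral from a to b of f(x) dx
First compute the integral of x + 1:
F(x) = (1/2)x^2 + x
F(6) = 1/2 * 36 + 1 * 6 = 24
F(3) = 1/2 * 9 + 1 * 3 = 15/2
Integral = 24 - 15/2 = 33/2
Average = (33/2) / (6 - 3) = (33/2) / 3
= 11/2 = 5.50

5.50


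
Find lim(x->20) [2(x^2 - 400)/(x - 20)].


Direct substitution gives 0/0, so we factor the numerator.
Factor: 2(x^2 - 400) = 2 * (x - 20)(x + 20)
Cancel the common factor (x - 20):
2(x^2 - 400)/(x - 20) = 2 * (x + 20)
Now substitute x = 20:
= 2 * (20 + 20) = 80

80


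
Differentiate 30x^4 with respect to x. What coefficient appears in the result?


We apply the power rule: d/dx [ax^n] = a*n * x^(n-1)
d/dx [30x^4]
= 30 * 4 * x^(4-1)
= 120x^3
The coefficient is 120

120


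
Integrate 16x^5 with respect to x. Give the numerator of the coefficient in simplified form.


Apply the power rule for integration:
integral of ax^n dx = a/(n+1) * x^(n+1) + C
integral of 16x^5 dx
= 16/6 * x^6 + C
= 8/3 * x^6 + C
The coefficient in lowest terms is 8/3, and its numerator is 8

8


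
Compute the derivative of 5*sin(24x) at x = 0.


Apply the chain rule to differentiate 5*sin(24x):
d/dx [5*sin(24x)]
= 5 * cos(24x) * d/dx(24x)
= 5 * 24 * cos(24x)
= 120 * cos(24x)
Evaluate at x = 0:
= 120 * cos(0)
= 120 * 1
= 120

120


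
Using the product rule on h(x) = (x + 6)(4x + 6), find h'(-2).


Let u(x) = x + 6 and v(x) = 4x + 6
u'(x) = 1
v'(x) = 4
Product rule: h'(x) = u'(x)*v(x) + u(x)*v'(x)
= 1 * (4x + 6) + (x + 6) * 4
At x = -2:
u(-2) = 1 * (-2) + 6 = 4
v(-2) = 4 * (-2) + 6 = -2
h'(-2) = 1 * (-2) + 4 * 4
= -2 + 16
= 14

14


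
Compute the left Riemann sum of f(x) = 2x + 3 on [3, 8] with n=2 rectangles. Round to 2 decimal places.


Left Riemann sum uses left endpoints of each subinterval.
Interval: [3, 8], n = 2
dx = (8 - 3) / 2 = 5/2
Left endpoints: [3, 11/2]
f values: [9, 14]
Sum = dx * (sum of f values)
= 5/2 * 23
= 115/2 = 57.50

57.50


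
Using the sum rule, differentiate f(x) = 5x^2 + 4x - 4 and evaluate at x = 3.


Differentiate term by term using power and sum rules:
f(x) = 5x^2 + 4x - 4
f'(x) = 10x + 4
Substitute x = 3:
f'(3) = 10 * 3 + 4
= 30 + 4
= 34

34


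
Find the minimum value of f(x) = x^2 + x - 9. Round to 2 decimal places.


For a quadratic f(x) = ax^2 + bx + c with a > 0, the minimum is at the vertex.
Vertex x-coordinate: x = -b/(2a)
x = -(1) / (2 * 1)
x = -1/2
Substitute back to find the minimum value:
f(-1/2) = 1 * (-1/2)^2 + 1 * (-1/2) - 9
= 1/4 - 1/2 - 9
= -37/4 = -9.25

-9.25


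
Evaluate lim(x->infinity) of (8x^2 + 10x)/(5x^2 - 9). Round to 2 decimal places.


For limits at infinity with equal-degree polynomials,
we compare leading coefficients.
Numerator leading term: 8x^2
Denominator leading term: 5x^2
Divide both by x^2:
lim = (8 + 10/x) / (5 - 9/x^2)
As x -> infinity, the 1/x and 1/x^2 terms vanish:
= 8/5 = 1.60

1.60


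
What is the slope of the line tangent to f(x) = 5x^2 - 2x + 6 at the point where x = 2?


The slope of the tangent line equals f'(x) at the point.
f(x) = 5x^2 - 2x + 6
f'(x) = 10x - 2
At x = 2:
f'(2) = 10 * 2 - 2
= 20 - 2
= 18

18


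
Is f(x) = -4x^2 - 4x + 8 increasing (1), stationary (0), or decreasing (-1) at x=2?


Compute f'(x) to determine behavior:
f'(x) = -8x - 4
f'(2) = -8 * 2 - 4
= -16 - 4
= -20
Since f'(2) < 0, the function is decreasing (-1)

-1


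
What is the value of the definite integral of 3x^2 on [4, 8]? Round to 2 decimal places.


Find the antiderivative of 3x^2:
F(x) = 3/3 * x^3
Apply the Fundamental Theorem of Calculus:
F(8) - F(4)
= 3/3 * 8^3 - 3/3 * 4^3
= 3/3 * (512 - 64)
= 3/3 * 448
= 448 = 448.00

448.00


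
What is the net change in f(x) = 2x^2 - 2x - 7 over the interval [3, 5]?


Net change = f(b) - f(a)
f(x) = 2x^2 - 2x - 7
Compute f(5):
f(5) = 2 * 5^2 - 2 * 5 - 7
= 50 - 10 - 7
= 33
Compute f(3):
f(3) = 2 * 3^2 - 2 * 3 - 7
= 18 - 6 - 7
= 5
Net change = 33 - 5 = 28

28


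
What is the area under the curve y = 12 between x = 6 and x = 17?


The area under a constant function y = 12 is a rectangle.
Width = 17 - 6 = 11
Height = 12
Area = width * height
= 11 * 12
= 132

132


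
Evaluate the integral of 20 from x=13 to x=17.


The integral of a constant k over [a, b] equals k * (b - a).
integral from 13 to 17 of 20 dx
= 20 * (17 - 13)
= 20 * 4
= 80

80


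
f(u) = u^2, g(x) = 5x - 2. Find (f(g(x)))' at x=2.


Using the chain rule: (f(g(x)))' = f'(g(x)) * g'(x)
First, find g(2):
g(2) = 5 * 2 - 2 = 8
Next, f'(u) = 2u
And g'(x) = 5
So f'(g(2)) * g'(2)
= 2 * 8 * 5
= 80

80


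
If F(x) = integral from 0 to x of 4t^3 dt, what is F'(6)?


By the Fundamental Theorem of Calculus (Part 1):
If F(x) = integral from 0 to x of f(t) dt, then F'(x) = f(x)
Here f(t) = 4t^3
So F'(x) = 4x^3
Evaluate at x = 6:
F'(6) = 4 * 6^3
= 4 * 216
= 864

864


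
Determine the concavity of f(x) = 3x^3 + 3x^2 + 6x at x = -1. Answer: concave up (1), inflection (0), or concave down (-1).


Concavity is determined by the sign of f''(x).
f(x) = 3x^3 + 3x^2 + 6x
f'(x) = 9x^2 + 6x + 6
f''(x) = 18x + 6
f''(-1) = 18 * (-1) + 6
= -18 + 6
= -12
Since f''(-1) < 0, the function is concave down (-1)

-1


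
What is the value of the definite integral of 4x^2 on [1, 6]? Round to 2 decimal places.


Find the antiderivative of 4x^2:
F(x) = 4/3 * x^3
Apply the Fundamental Theorem of Calculus:
F(6) - F(1)
= 4/3 * 6^3 - 4/3 * 1^3
= 4/3 * (216 - 1)
= 4/3 * 215
= 860/3 ≈ 286.67

286.67
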